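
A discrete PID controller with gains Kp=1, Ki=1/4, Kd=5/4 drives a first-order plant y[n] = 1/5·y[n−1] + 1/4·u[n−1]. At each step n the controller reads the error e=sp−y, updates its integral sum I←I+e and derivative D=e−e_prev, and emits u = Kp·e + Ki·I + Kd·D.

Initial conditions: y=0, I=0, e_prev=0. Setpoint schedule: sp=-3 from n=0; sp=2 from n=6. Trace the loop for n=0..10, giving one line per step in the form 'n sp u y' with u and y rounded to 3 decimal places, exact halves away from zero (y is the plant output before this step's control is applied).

(exact arithmetic carried between steps; '≈' marks a value shown rounded to 6 d.p. or computed from one; I and e_prev carry over from the previous line; the table rounds u and y to 3 d.p., halves away from zero)
n=0: y=0, sp=-3, e=sp−y=-3; I=-3, D=e−e_prev=-3; u=1·(-3)+1/4·(-3)+5/4·(-3)=-7.5; next y=1/5·0+1/4·(-7.5)=-1.875
n=1: y=-1.875, sp=-3, e=sp−y=-1.125; I=-4.125, D=e−e_prev=1.875; u=1·(-1.125)+1/4·(-4.125)+5/4·1.875=0.1875; next y=1/5·(-1.875)+1/4·0.1875=-0.328125
n=2: y=-0.328125, sp=-3, e=sp−y=-2.671875; I=-6.796875, D=e−e_prev=-1.546875; u=1·(-2.671875)+1/4·(-6.796875)+5/4·(-1.546875)≈-6.304688; next y=1/5·(-0.328125)+1/4·(-6.304688)≈-1.641797
n=3: y≈-1.641797, sp=-3, e=sp−y≈-1.358203; I≈-8.155078, D=e−e_prev≈1.313672; u=1·(-1.358203)+1/4·(-8.155078)+5/4·1.313672≈-1.754883; next y=1/5·(-1.641797)+1/4·(-1.754883)≈-0.767080
n=4: y≈-0.767080, sp=-3, e=sp−y≈-2.232920; I≈-10.387998, D=e−e_prev≈-0.874717; u=1·(-2.232920)+1/4·(-10.387998)+5/4·(-0.874717)≈-5.923315; next y=1/5·(-0.767080)+1/4·(-5.923315)≈-1.634245
n=5: y≈-1.634245, sp=-3, e=sp−y≈-1.365755; I≈-11.753753, D=e−e_prev≈0.867165; u=1·(-1.365755)+1/4·(-11.753753)+5/4·0.867165≈-3.220237; next y=1/5·(-1.634245)+1/4·(-3.220237)≈-1.131908
n=6: y≈-1.131908, sp=2, e=sp−y≈3.131908; I≈-8.621845, D=e−e_prev≈4.497663; u=1·3.131908+1/4·(-8.621845)+5/4·4.497663≈6.598526; next y=1/5·(-1.131908)+1/4·6.598526≈1.423250
n=7: y≈1.423250, sp=2, e=sp−y≈0.576750; I≈-8.045095, D=e−e_prev≈-2.555158; u=1·0.576750+1/4·(-8.045095)+5/4·(-2.555158)≈-4.628471; next y=1/5·1.423250+1/4·(-4.628471)≈-0.872468
n=8: y≈-0.872468, sp=2, e=sp−y≈2.872468; I≈-5.172627, D=e−e_prev≈2.295718; u=1·2.872468+1/4·(-5.172627)+5/4·2.295718≈4.448958; next y=1/5·(-0.872468)+1/4·4.448958≈0.937746
n=9: y≈0.937746, sp=2, e=sp−y≈1.062254; I≈-4.110373, D=e−e_prev≈-1.810214; u=1·1.062254+1/4·(-4.110373)+5/4·(-1.810214)≈-2.228107; next y=1/5·0.937746+1/4·(-2.228107)≈-0.369477
n=10: y≈-0.369477, sp=2, e=sp−y≈2.369477; I≈-1.740895, D=e−e_prev≈1.307223; u=1·2.369477+1/4·(-1.740895)+5/4·1.307223≈3.568283; next y=1/5·(-0.369477)+1/4·3.568283≈0.818175

0 -3 -7.500 0.000
1 -3 0.188 -1.875
2 -3 -6.305 -0.328
3 -3 -1.755 -1.642
4 -3 -5.923 -0.767
5 -3 -3.220 -1.634
6 2 6.599 -1.132
7 2 -4.628 1.423
8 2 4.449 -0.872
9 2 -2.228 0.938
10 2 3.568 -0.369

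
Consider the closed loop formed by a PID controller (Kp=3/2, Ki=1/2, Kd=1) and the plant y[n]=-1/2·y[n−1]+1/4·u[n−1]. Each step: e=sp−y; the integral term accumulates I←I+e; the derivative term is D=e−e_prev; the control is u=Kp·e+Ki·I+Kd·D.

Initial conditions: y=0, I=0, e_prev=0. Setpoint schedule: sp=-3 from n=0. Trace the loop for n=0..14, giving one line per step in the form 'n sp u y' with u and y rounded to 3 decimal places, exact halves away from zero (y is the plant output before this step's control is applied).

(exact arithmetic carried between steps; '≈' marks a value shown rounded to 6 d.p. or computed from one; I and e_prev carry over from the previous line; the table rounds u and y to 3 d.p., halves away from zero)
n=0: y=0, sp=-3, e=sp−y=-3; I=-3, D=e−e_prev=-3; u=3/2·(-3)+1/2·(-3)+1·(-3)=-9; next y=-1/2·0+1/4·(-9)=-2.25
n=1: y=-2.25, sp=-3, e=sp−y=-0.75; I=-3.75, D=e−e_prev=2.25; u=3/2·(-0.75)+1/2·(-3.75)+1·2.25=-0.75; next y=-1/2·(-2.25)+1/4·(-0.75)=0.9375
n=2: y=0.9375, sp=-3, e=sp−y=-3.9375; I=-7.6875, D=e−e_prev=-3.1875; u=3/2·(-3.9375)+1/2·(-7.6875)+1·(-3.1875)=-12.9375; next y=-1/2·0.9375+1/4·(-12.9375)=-3.703125
n=3: y=-3.703125, sp=-3, e=sp−y=0.703125; I=-6.984375, D=e−e_prev=4.640625; u=3/2·0.703125+1/2·(-6.984375)+1·4.640625=2.203125; next y=-1/2·(-3.703125)+1/4·2.203125≈2.402344
n=4: y≈2.402344, sp=-3, e=sp−y≈-5.402344; I≈-12.386719, D=e−e_prev≈-6.105469; u=3/2·(-5.402344)+1/2·(-12.386719)+1·(-6.105469)≈-20.402344; next y=-1/2·2.402344+1/4·(-20.402344)≈-6.301758
n=5: y≈-6.301758, sp=-3, e=sp−y≈3.301758; I≈-9.084961, D=e−e_prev≈8.704102; u=3/2·3.301758+1/2·(-9.084961)+1·8.704102≈9.114258; next y=-1/2·(-6.301758)+1/4·9.114258≈5.429443
n=6: y≈5.429443, sp=-3, e=sp−y≈-8.429443; I≈-17.514404, D=e−e_prev≈-11.731201; u=3/2·(-8.429443)+1/2·(-17.514404)+1·(-11.731201)≈-33.132568; next y=-1/2·5.429443+1/4·(-33.132568)≈-10.997864
n=7: y≈-10.997864, sp=-3, e=sp−y≈7.997864; I≈-9.516541, D=e−e_prev≈16.427307; u=3/2·7.997864+1/2·(-9.516541)+1·16.427307≈23.665833; next y=-1/2·(-10.997864)+1/4·23.665833≈11.415390
n=8: y≈11.415390, sp=-3, e=sp−y≈-14.415390; I≈-23.931931, D=e−e_prev≈-22.413254; u=3/2·(-14.415390)+1/2·(-23.931931)+1·(-22.413254)≈-56.002304; next y=-1/2·11.415390+1/4·(-56.002304)≈-19.708271
n=9: y≈-19.708271, sp=-3, e=sp−y≈16.708271; I≈-7.223660, D=e−e_prev≈31.123661; u=3/2·16.708271+1/2·(-7.223660)+1·31.123661≈52.574238; next y=-1/2·(-19.708271)+1/4·52.574238≈22.997695
n=10: y≈22.997695, sp=-3, e=sp−y≈-25.997695; I≈-33.221354, D=e−e_prev≈-42.705966; u=3/2·(-25.997695)+1/2·(-33.221354)+1·(-42.705966)≈-98.313186; next y=-1/2·22.997695+1/4·(-98.313186)≈-36.077144
n=11: y≈-36.077144, sp=-3, e=sp−y≈33.077144; I≈-0.144211, D=e−e_prev≈59.074839; u=3/2·33.077144+1/2·(-0.144211)+1·59.074839≈108.618449; next y=-1/2·(-36.077144)+1/4·108.618449≈45.193184
n=12: y≈45.193184, sp=-3, e=sp−y≈-48.193184; I≈-48.337395, D=e−e_prev≈-81.270328; u=3/2·(-48.193184)+1/2·(-48.337395)+1·(-81.270328)≈-177.728802; next y=-1/2·45.193184+1/4·(-177.728802)≈-67.028793
n=13: y≈-67.028793, sp=-3, e=sp−y≈64.028793; I≈15.691398, D=e−e_prev≈112.221977; u=3/2·64.028793+1/2·15.691398+1·112.221977≈216.110865; next y=-1/2·(-67.028793)+1/4·216.110865≈87.542113
n=14: y≈87.542113, sp=-3, e=sp−y≈-90.542113; I≈-74.850715, D=e−e_prev≈-154.570905; u=3/2·(-90.542113)+1/2·(-74.850715)+1·(-154.570905)≈-327.809432; next y=-1/2·87.542113+1/4·(-327.809432)≈-125.723414

0 -3 -9.000 0.000
1 -3 -0.750 -2.250
2 -3 -12.938 0.938
3 -3 2.203 -3.703
4 -3 -20.402 2.402
5 -3 9.114 -6.302
6 -3 -33.133 5.429
7 -3 23.666 -10.998
8 -3 -56.002 11.415
9 -3 52.574 -19.708
10 -3 -98.313 22.998
11 -3 108.618 -36.077
12 -3 -177.729 45.193
13 -3 216.111 -67.029
14 -3 -327.809 87.542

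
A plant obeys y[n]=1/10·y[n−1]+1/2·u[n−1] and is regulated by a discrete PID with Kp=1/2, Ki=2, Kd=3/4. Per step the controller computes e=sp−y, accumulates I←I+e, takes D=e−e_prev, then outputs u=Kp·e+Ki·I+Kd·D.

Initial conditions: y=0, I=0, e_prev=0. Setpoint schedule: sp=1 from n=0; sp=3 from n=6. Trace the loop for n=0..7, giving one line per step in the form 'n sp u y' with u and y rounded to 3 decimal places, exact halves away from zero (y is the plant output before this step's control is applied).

(exact arithmetic carried between steps; '≈' marks a value shown rounded to 6 d.p. or computed from one; I and e_prev carry over from the previous line; the table rounds u and y to 3 d.p., halves away from zero)
n=0: y=0, sp=1, e=sp−y=1; I=1, D=e−e_prev=1; u=1/2·1+2·1+3/4·1=3.25; next y=1/10·0+1/2·3.25=1.625
n=1: y=1.625, sp=1, e=sp−y=-0.625; I=0.375, D=e−e_prev=-1.625; u=1/2·(-0.625)+2·0.375+3/4·(-1.625)=-0.78125; next y=1/10·1.625+1/2·(-0.78125)=-0.228125
n=2: y=-0.228125, sp=1, e=sp−y=1.228125; I=1.603125, D=e−e_prev=1.853125; u=1/2·1.228125+2·1.603125+3/4·1.853125≈5.210156; next y=1/10·(-0.228125)+1/2·5.210156≈2.582266
n=3: y≈2.582266, sp=1, e=sp−y≈-1.582266; I≈0.020859, D=e−e_prev≈-2.810391; u=1/2·(-1.582266)+2·0.020859+3/4·(-2.810391)≈-2.857207; next y=1/10·2.582266+1/2·(-2.857207)≈-1.170377
n=4: y≈-1.170377, sp=1, e=sp−y≈2.170377; I≈2.191236, D=e−e_prev≈3.752643; u=1/2·2.170377+2·2.191236+3/4·3.752643≈8.282143; next y=1/10·(-1.170377)+1/2·8.282143≈4.024034
n=5: y≈4.024034, sp=1, e=sp−y≈-3.024034; I≈-0.832798, D=e−e_prev≈-5.194411; u=1/2·(-3.024034)+2·(-0.832798)+3/4·(-5.194411)≈-7.073420; next y=1/10·4.024034+1/2·(-7.073420)≈-3.134307
n=6: y≈-3.134307, sp=3, e=sp−y≈6.134307; I≈5.301509, D=e−e_prev≈9.158340; u=1/2·6.134307+2·5.301509+3/4·9.158340≈20.538927; next y=1/10·(-3.134307)+1/2·20.538927≈9.956033
n=7: y≈9.956033, sp=3, e=sp−y≈-6.956033; I≈-1.654524, D=e−e_prev≈-13.090339; u=1/2·(-6.956033)+2·(-1.654524)+3/4·(-13.090339)≈-16.604818; next y=1/10·9.956033+1/2·(-16.604818)≈-7.306806

0 1 3.250 0.000
1 1 -0.781 1.625
2 1 5.210 -0.228
3 1 -2.857 2.582
4 1 8.282 -1.170
5 1 -7.073 4.024
6 3 20.539 -3.134
7 3 -16.605 9.956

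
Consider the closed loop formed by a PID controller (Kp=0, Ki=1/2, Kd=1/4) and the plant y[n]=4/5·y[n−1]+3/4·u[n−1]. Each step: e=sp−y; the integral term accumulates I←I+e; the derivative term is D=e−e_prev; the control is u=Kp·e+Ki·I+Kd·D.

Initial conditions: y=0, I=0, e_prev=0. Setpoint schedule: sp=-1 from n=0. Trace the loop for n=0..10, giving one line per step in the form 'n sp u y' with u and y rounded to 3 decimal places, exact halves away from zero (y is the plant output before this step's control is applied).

(exact arithmetic carried between steps; '≈' marks a value shown rounded to 6 d.p. or computed from one; I and e_prev carry over from the previous line; the table rounds u and y to 3 d.p., halves away from zero)
n=0: y=0, sp=-1, e=sp−y=-1; I=-1, D=e−e_prev=-1; u=0·(-1)+1/2·(-1)+1/4·(-1)=-0.75; next y=4/5·0+3/4·(-0.75)=-0.5625
n=1: y=-0.5625, sp=-1, e=sp−y=-0.4375; I=-1.4375, D=e−e_prev=0.5625; u=0·(-0.4375)+1/2·(-1.4375)+1/4·0.5625=-0.578125; next y=4/5·(-0.5625)+3/4·(-0.578125)≈-0.883594
n=2: y≈-0.883594, sp=-1, e=sp−y≈-0.116406; I≈-1.553906, D=e−e_prev≈0.321094; u=0·(-0.116406)+1/2·(-1.553906)+1/4·0.321094≈-0.696680; next y=4/5·(-0.883594)+3/4·(-0.696680)≈-1.229385
n=3: y≈-1.229385, sp=-1, e=sp−y≈0.229385; I≈-1.324521, D=e−e_prev≈0.345791; u=0·0.229385+1/2·(-1.324521)+1/4·0.345791≈-0.575813; next y=4/5·(-1.229385)+3/4·(-0.575813)≈-1.415368
n=4: y≈-1.415368, sp=-1, e=sp−y≈0.415368; I≈-0.909154, D=e−e_prev≈0.185983; u=0·0.415368+1/2·(-0.909154)+1/4·0.185983≈-0.408081; next y=4/5·(-1.415368)+3/4·(-0.408081)≈-1.438355
n=5: y≈-1.438355, sp=-1, e=sp−y≈0.438355; I≈-0.470799, D=e−e_prev≈0.022987; u=0·0.438355+1/2·(-0.470799)+1/4·0.022987≈-0.229653; next y=4/5·(-1.438355)+3/4·(-0.229653)≈-1.322923
n=6: y≈-1.322923, sp=-1, e=sp−y≈0.322923; I≈-0.147875, D=e−e_prev≈-0.115432; u=0·0.322923+1/2·(-0.147875)+1/4·(-0.115432)≈-0.102796; next y=4/5·(-1.322923)+3/4·(-0.102796)≈-1.135435
n=7: y≈-1.135435, sp=-1, e=sp−y≈0.135435; I≈-0.012440, D=e−e_prev≈-0.187488; u=0·0.135435+1/2·(-0.012440)+1/4·(-0.187488)≈-0.053092; next y=4/5·(-1.135435)+3/4·(-0.053092)≈-0.948167
n=8: y≈-0.948167, sp=-1, e=sp−y≈-0.051833; I≈-0.064273, D=e−e_prev≈-0.187268; u=0·(-0.051833)+1/2·(-0.064273)+1/4·(-0.187268)≈-0.078953; next y=4/5·(-0.948167)+3/4·(-0.078953)≈-0.817749
n=9: y≈-0.817749, sp=-1, e=sp−y≈-0.182251; I≈-0.246524, D=e−e_prev≈-0.130418; u=0·(-0.182251)+1/2·(-0.246524)+1/4·(-0.130418)≈-0.155866; next y=4/5·(-0.817749)+3/4·(-0.155866)≈-0.771099
n=10: y≈-0.771099, sp=-1, e=sp−y≈-0.228901; I≈-0.475425, D=e−e_prev≈-0.046650; u=0·(-0.228901)+1/2·(-0.475425)+1/4·(-0.046650)≈-0.249375; next y=4/5·(-0.771099)+3/4·(-0.249375)≈-0.803910

0 -1 -0.750 0.000
1 -1 -0.578 -0.563
2 -1 -0.697 -0.884
3 -1 -0.576 -1.229
4 -1 -0.408 -1.415
5 -1 -0.230 -1.438
6 -1 -0.103 -1.323
7 -1 -0.053 -1.135
8 -1 -0.079 -0.948
9 -1 -0.156 -0.818
10 -1 -0.249 -0.771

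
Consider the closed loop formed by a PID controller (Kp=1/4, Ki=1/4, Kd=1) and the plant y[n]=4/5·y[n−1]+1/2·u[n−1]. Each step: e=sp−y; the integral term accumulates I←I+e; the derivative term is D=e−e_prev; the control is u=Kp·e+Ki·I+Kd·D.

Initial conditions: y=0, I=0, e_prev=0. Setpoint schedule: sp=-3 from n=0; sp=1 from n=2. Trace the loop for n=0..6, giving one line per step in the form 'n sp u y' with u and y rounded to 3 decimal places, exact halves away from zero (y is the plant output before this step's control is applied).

(exact arithmetic carried between steps; '≈' marks a value shown rounded to 6 d.p. or computed from one; I and e_prev carry over from the previous line; the table rounds u and y to 3 d.p., halves away from zero)
n=0: y=0, sp=-3, e=sp−y=-3; I=-3, D=e−e_prev=-3; u=1/4·(-3)+1/4·(-3)+1·(-3)=-4.5; next y=4/5·0+1/2·(-4.5)=-2.25
n=1: y=-2.25, sp=-3, e=sp−y=-0.75; I=-3.75, D=e−e_prev=2.25; u=1/4·(-0.75)+1/4·(-3.75)+1·2.25=1.125; next y=4/5·(-2.25)+1/2·1.125=-1.2375
n=2: y=-1.2375, sp=1, e=sp−y=2.2375; I=-1.5125, D=e−e_prev=2.9875; u=1/4·2.2375+1/4·(-1.5125)+1·2.9875=3.16875; next y=4/5·(-1.2375)+1/2·3.16875=0.594375
n=3: y=0.594375, sp=1, e=sp−y=0.405625; I=-1.106875, D=e−e_prev=-1.831875; u=1/4·0.405625+1/4·(-1.106875)+1·(-1.831875)≈-2.007188; next y=4/5·0.594375+1/2·(-2.007188)≈-0.528094
n=4: y≈-0.528094, sp=1, e=sp−y≈1.528094; I≈0.421219, D=e−e_prev≈1.122469; u=1/4·1.528094+1/4·0.421219+1·1.122469≈1.609797; next y=4/5·(-0.528094)+1/2·1.609797≈0.382423
n=5: y≈0.382423, sp=1, e=sp−y≈0.617577; I≈1.038795, D=e−e_prev≈-0.910517; u=1/4·0.617577+1/4·1.038795+1·(-0.910517)≈-0.496424; next y=4/5·0.382423+1/2·(-0.496424)≈0.057727
n=6: y≈0.057727, sp=1, e=sp−y≈0.942273; I≈1.981069, D=e−e_prev≈0.324697; u=1/4·0.942273+1/4·1.981069+1·0.324697≈1.055532; next y=4/5·0.057727+1/2·1.055532≈0.573947

0 -3 -4.500 0.000
1 -3 1.125 -2.250
2 1 3.169 -1.238
3 1 -2.007 0.594
4 1 1.610 -0.528
5 1 -0.496 0.382
6 1 1.056 0.058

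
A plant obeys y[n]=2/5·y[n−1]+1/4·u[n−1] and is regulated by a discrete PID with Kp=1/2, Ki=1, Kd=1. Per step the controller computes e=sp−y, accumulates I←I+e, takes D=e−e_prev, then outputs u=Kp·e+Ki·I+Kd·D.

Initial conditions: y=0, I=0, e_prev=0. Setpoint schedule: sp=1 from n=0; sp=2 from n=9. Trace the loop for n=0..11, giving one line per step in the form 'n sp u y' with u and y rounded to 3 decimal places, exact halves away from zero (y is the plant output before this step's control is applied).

0 1 2.500 0.000
1 1 0.938 0.625
2 1 2.289 0.484
3 1 1.960 0.766
4 1 2.400 0.796
5 1 2.328 0.918
6 1 2.454 0.949
7 1 2.426 0.993
8 1 2.450 1.004
9 2 4.931 1.014
10 2 3.367 1.639
11 2 4.706 1.497

(exact arithmetic carried between steps; '≈' marks a value shown rounded to 6 d.p. or computed from one; I and e_prev carry over from the previous line; the table rounds u and y to 3 d.p., halves away from zero)
n=0: y=0, sp=1, e=sp−y=1; I=1, D=e−e_prev=1; u=1/2·1+1·1+1·1=2.5; next y=2/5·0+1/4·2.5=0.625
n=1: y=0.625, sp=1, e=sp−y=0.375; I=1.375, D=e−e_prev=-0.625; u=1/2·0.375+1·1.375+1·(-0.625)=0.9375; next y=2/5·0.625+1/4·0.9375=0.484375
n=2: y=0.484375, sp=1, e=sp−y=0.515625; I=1.890625, D=e−e_prev=0.140625; u=1/2·0.515625+1·1.890625+1·0.140625≈2.289063; next y=2/5·0.484375+1/4·2.289063≈0.766016
n=3: y≈0.766016, sp=1, e=sp−y≈0.233984; I≈2.124609, D=e−e_prev≈-0.281641; u=1/2·0.233984+1·2.124609+1·(-0.281641)≈1.959961; next y=2/5·0.766016+1/4·1.959961≈0.796396
n=4: y≈0.796396, sp=1, e=sp−y≈0.203604; I≈2.328213, D=e−e_prev≈-0.030381; u=1/2·0.203604+1·2.328213+1·(-0.030381)≈2.399634; next y=2/5·0.796396+1/4·2.399634≈0.918467
n=5: y≈0.918467, sp=1, e=sp−y≈0.081533; I≈2.409746, D=e−e_prev≈-0.122071; u=1/2·0.081533+1·2.409746+1·(-0.122071)≈2.328442; next y=2/5·0.918467+1/4·2.328442≈0.949497
n=6: y≈0.949497, sp=1, e=sp−y≈0.050503; I≈2.460249, D=e−e_prev≈-0.031030; u=1/2·0.050503+1·2.460249+1·(-0.031030)≈2.454470; next y=2/5·0.949497+1/4·2.454470≈0.993416
n=7: y≈0.993416, sp=1, e=sp−y≈0.006584; I≈2.466832, D=e−e_prev≈-0.043919; u=1/2·0.006584+1·2.466832+1·(-0.043919)≈2.426205; next y=2/5·0.993416+1/4·2.426205≈1.003918
n=8: y≈1.003918, sp=1, e=sp−y≈-0.003918; I≈2.462914, D=e−e_prev≈-0.010501; u=1/2·(-0.003918)+1·2.462914+1·(-0.010501)≈2.450454; next y=2/5·1.003918+1/4·2.450454≈1.014181
n=9: y≈1.014181, sp=2, e=sp−y≈0.985819; I≈3.448734, D=e−e_prev≈0.989737; u=1/2·0.985819+1·3.448734+1·0.989737≈4.931381; next y=2/5·1.014181+1/4·4.931381≈1.638517
n=10: y≈1.638517, sp=2, e=sp−y≈0.361483; I≈3.810216, D=e−e_prev≈-0.624337; u=1/2·0.361483+1·3.810216+1·(-0.624337)≈3.366621; next y=2/5·1.638517+1/4·3.366621≈1.497062
n=11: y≈1.497062, sp=2, e=sp−y≈0.502938; I≈4.313154, D=e−e_prev≈0.141455; u=1/2·0.502938+1·4.313154+1·0.141455≈4.706078; next y=2/5·1.497062+1/4·4.706078≈1.775344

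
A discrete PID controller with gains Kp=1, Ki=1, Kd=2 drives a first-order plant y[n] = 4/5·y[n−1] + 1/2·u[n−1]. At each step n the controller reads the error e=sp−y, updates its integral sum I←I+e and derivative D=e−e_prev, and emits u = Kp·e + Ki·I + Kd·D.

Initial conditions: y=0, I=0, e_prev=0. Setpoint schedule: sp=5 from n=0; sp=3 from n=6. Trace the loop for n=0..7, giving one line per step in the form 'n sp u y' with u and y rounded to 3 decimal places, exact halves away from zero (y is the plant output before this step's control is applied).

(exact arithmetic carried between steps; '≈' marks a value shown rounded to 6 d.p. or computed from one; I and e_prev carry over from the previous line; the table rounds u and y to 3 d.p., halves away from zero)
n=0: y=0, sp=5, e=sp−y=5; I=5, D=e−e_prev=5; u=1·5+1·5+2·5=20; next y=4/5·0+1/2·20=10
n=1: y=10, sp=5, e=sp−y=-5; I=0, D=e−e_prev=-10; u=1·(-5)+1·0+2·(-10)=-25; next y=4/5·10+1/2·(-25)=-4.5
n=2: y=-4.5, sp=5, e=sp−y=9.5; I=9.5, D=e−e_prev=14.5; u=1·9.5+1·9.5+2·14.5=48; next y=4/5·(-4.5)+1/2·48=20.4
n=3: y=20.4, sp=5, e=sp−y=-15.4; I=-5.9, D=e−e_prev=-24.9; u=1·(-15.4)+1·(-5.9)+2·(-24.9)=-71.1; next y=4/5·20.4+1/2·(-71.1)=-19.23
n=4: y=-19.23, sp=5, e=sp−y=24.23; I=18.33, D=e−e_prev=39.63; u=1·24.23+1·18.33+2·39.63=121.82; next y=4/5·(-19.23)+1/2·121.82=45.526
n=5: y=45.526, sp=5, e=sp−y=-40.526; I=-22.196, D=e−e_prev=-64.756; u=1·(-40.526)+1·(-22.196)+2·(-64.756)=-192.234; next y=4/5·45.526+1/2·(-192.234)=-59.6962
n=6: y=-59.6962, sp=3, e=sp−y=62.6962; I=40.5002, D=e−e_prev=103.2222; u=1·62.6962+1·40.5002+2·103.2222=309.6408; next y=4/5·(-59.6962)+1/2·309.6408=107.06344
n=7: y=107.06344, sp=3, e=sp−y=-104.06344; I=-63.56324, D=e−e_prev=-166.75964; u=1·(-104.06344)+1·(-63.56324)+2·(-166.75964)=-501.14596; next y=4/5·107.06344+1/2·(-501.14596)=-164.922228

0 5 20.000 0.000
1 5 -25.000 10.000
2 5 48.000 -4.500
3 5 -71.100 20.400
4 5 121.820 -19.230
5 5 -192.234 45.526
6 3 309.641 -59.696
7 3 -501.146 107.063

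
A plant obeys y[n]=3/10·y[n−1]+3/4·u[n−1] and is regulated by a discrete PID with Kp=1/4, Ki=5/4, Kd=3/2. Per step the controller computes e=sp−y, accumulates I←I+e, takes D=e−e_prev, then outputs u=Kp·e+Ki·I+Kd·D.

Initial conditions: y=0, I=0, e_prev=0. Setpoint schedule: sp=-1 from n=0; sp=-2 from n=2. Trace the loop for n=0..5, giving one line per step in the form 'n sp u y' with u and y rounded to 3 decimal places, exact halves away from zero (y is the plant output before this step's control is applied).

0 -1 -3.000 0.000
1 -1 4.000 -2.250
2 -2 -14.538 2.325
3 -2 26.011 -10.206
4 -2 -62.484 16.446
5 -2 129.562 -41.929

(exact arithmetic carried between steps; '≈' marks a value shown rounded to 6 d.p. or computed from one; I and e_prev carry over from the previous line; the table rounds u and y to 3 d.p., halves away from zero)
n=0: y=0, sp=-1, e=sp−y=-1; I=-1, D=e−e_prev=-1; u=1/4·(-1)+5/4·(-1)+3/2·(-1)=-3; next y=3/10·0+3/4·(-3)=-2.25
n=1: y=-2.25, sp=-1, e=sp−y=1.25; I=0.25, D=e−e_prev=2.25; u=1/4·1.25+5/4·0.25+3/2·2.25=4; next y=3/10·(-2.25)+3/4·4=2.325
n=2: y=2.325, sp=-2, e=sp−y=-4.325; I=-4.075, D=e−e_prev=-5.575; u=1/4·(-4.325)+5/4·(-4.075)+3/2·(-5.575)=-14.5375; next y=3/10·2.325+3/4·(-14.5375)=-10.205625
n=3: y=-10.205625, sp=-2, e=sp−y=8.205625; I=4.130625, D=e−e_prev=12.530625; u=1/4·8.205625+5/4·4.130625+3/2·12.530625=26.010625; next y=3/10·(-10.205625)+3/4·26.010625≈16.446281
n=4: y≈16.446281, sp=-2, e=sp−y≈-18.446281; I≈-14.315656, D=e−e_prev≈-26.651906; u=1/4·(-18.446281)+5/4·(-14.315656)+3/2·(-26.651906)≈-62.484; next y=3/10·16.446281+3/4·(-62.484)≈-41.929116
n=5: y≈-41.929116, sp=-2, e=sp−y≈39.929116; I≈25.613459, D=e−e_prev≈58.375397; u=1/4·39.929116+5/4·25.613459+3/2·58.375397≈129.562198; next y=3/10·(-41.929116)+3/4·129.562198≈84.592914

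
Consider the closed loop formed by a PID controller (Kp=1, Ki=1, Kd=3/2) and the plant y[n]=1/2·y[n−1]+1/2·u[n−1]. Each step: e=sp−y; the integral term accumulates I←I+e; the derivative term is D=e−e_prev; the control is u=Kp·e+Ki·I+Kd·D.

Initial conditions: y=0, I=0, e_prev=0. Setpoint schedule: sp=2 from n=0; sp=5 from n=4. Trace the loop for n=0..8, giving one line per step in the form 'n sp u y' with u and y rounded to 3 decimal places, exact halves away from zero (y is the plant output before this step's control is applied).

0 2 7.000 0.000
1 2 -6.250 3.500
2 2 14.563 -1.375
3 2 -17.266 6.594
4 5 42.348 -5.336
5 5 -53.157 18.506
6 5 94.510 -17.326
7 5 -132.624 38.592
8 5 217.289 -47.016

(exact arithmetic carried between steps; '≈' marks a value shown rounded to 6 d.p. or computed from one; I and e_prev carry over from the previous line; the table rounds u and y to 3 d.p., halves away from zero)
n=0: y=0, sp=2, e=sp−y=2; I=2, D=e−e_prev=2; u=1·2+1·2+3/2·2=7; next y=1/2·0+1/2·7=3.5
n=1: y=3.5, sp=2, e=sp−y=-1.5; I=0.5, D=e−e_prev=-3.5; u=1·(-1.5)+1·0.5+3/2·(-3.5)=-6.25; next y=1/2·3.5+1/2·(-6.25)=-1.375
n=2: y=-1.375, sp=2, e=sp−y=3.375; I=3.875, D=e−e_prev=4.875; u=1·3.375+1·3.875+3/2·4.875=14.5625; next y=1/2·(-1.375)+1/2·14.5625=6.59375
n=3: y=6.59375, sp=2, e=sp−y=-4.59375; I=-0.71875, D=e−e_prev=-7.96875; u=1·(-4.59375)+1·(-0.71875)+3/2·(-7.96875)=-17.265625; next y=1/2·6.59375+1/2·(-17.265625)≈-5.335938
n=4: y≈-5.335938, sp=5, e=sp−y≈10.335938; I≈9.617188, D=e−e_prev≈14.929688; u=1·10.335938+1·9.617188+3/2·14.929688≈42.347656; next y=1/2·(-5.335938)+1/2·42.347656≈18.505859
n=5: y≈18.505859, sp=5, e=sp−y≈-13.505859; I≈-3.888672, D=e−e_prev≈-23.841797; u=1·(-13.505859)+1·(-3.888672)+3/2·(-23.841797)≈-53.157227; next y=1/2·18.505859+1/2·(-53.157227)≈-17.325684
n=6: y≈-17.325684, sp=5, e=sp−y≈22.325684; I≈18.437012, D=e−e_prev≈35.831543; u=1·22.325684+1·18.437012+3/2·35.831543≈94.510010; next y=1/2·(-17.325684)+1/2·94.510010≈38.592163
n=7: y≈38.592163, sp=5, e=sp−y≈-33.592163; I≈-15.155151, D=e−e_prev≈-55.917847; u=1·(-33.592163)+1·(-15.155151)+3/2·(-55.917847)≈-132.624084; next y=1/2·38.592163+1/2·(-132.624084)≈-47.015961
n=8: y≈-47.015961, sp=5, e=sp−y≈52.015961; I≈36.860809, D=e−e_prev≈85.608124; u=1·52.015961+1·36.860809+3/2·85.608124≈217.288956; next y=1/2·(-47.015961)+1/2·217.288956≈85.136497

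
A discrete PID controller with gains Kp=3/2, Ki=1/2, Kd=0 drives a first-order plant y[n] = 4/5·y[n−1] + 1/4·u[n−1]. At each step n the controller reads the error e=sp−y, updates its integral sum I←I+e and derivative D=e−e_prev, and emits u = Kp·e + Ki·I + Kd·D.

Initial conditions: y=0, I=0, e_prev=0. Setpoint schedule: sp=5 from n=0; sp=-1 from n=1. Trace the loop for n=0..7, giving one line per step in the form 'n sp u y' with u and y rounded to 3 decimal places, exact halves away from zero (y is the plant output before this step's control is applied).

(exact arithmetic carried between steps; '≈' marks a value shown rounded to 6 d.p. or computed from one; I and e_prev carry over from the previous line; the table rounds u and y to 3 d.p., halves away from zero)
n=0: y=0, sp=5, e=sp−y=5; I=5, D=e−e_prev=5; u=3/2·5+1/2·5+0·5=10; next y=4/5·0+1/4·10=2.5
n=1: y=2.5, sp=-1, e=sp−y=-3.5; I=1.5, D=e−e_prev=-8.5; u=3/2·(-3.5)+1/2·1.5+0·(-8.5)=-4.5; next y=4/5·2.5+1/4·(-4.5)=0.875
n=2: y=0.875, sp=-1, e=sp−y=-1.875; I=-0.375, D=e−e_prev=1.625; u=3/2·(-1.875)+1/2·(-0.375)+0·1.625=-3; next y=4/5·0.875+1/4·(-3)=-0.05
n=3: y=-0.05, sp=-1, e=sp−y=-0.95; I=-1.325, D=e−e_prev=0.925; u=3/2·(-0.95)+1/2·(-1.325)+0·0.925=-2.0875; next y=4/5·(-0.05)+1/4·(-2.0875)=-0.561875
n=4: y=-0.561875, sp=-1, e=sp−y=-0.438125; I=-1.763125, D=e−e_prev=0.511875; u=3/2·(-0.438125)+1/2·(-1.763125)+0·0.511875=-1.53875; next y=4/5·(-0.561875)+1/4·(-1.53875)≈-0.834188
n=5: y≈-0.834188, sp=-1, e=sp−y≈-0.165813; I≈-1.928938, D=e−e_prev≈0.272313; u=3/2·(-0.165813)+1/2·(-1.928938)+0·0.272313≈-1.213188; next y=4/5·(-0.834188)+1/4·(-1.213188)≈-0.970647
n=6: y≈-0.970647, sp=-1, e=sp−y≈-0.029353; I≈-1.958291, D=e−e_prev≈0.136459; u=3/2·(-0.029353)+1/2·(-1.958291)+0·0.136459≈-1.023175; next y=4/5·(-0.970647)+1/4·(-1.023175)≈-1.032311
n=7: y≈-1.032311, sp=-1, e=sp−y≈0.032311; I≈-1.925979, D=e−e_prev≈0.061664; u=3/2·0.032311+1/2·(-1.925979)+0·0.061664≈-0.914523; next y=4/5·(-1.032311)+1/4·(-0.914523)≈-1.054480

0 5 10.000 0.000
1 -1 -4.500 2.500
2 -1 -3.000 0.875
3 -1 -2.088 -0.050
4 -1 -1.539 -0.562
5 -1 -1.213 -0.834
6 -1 -1.023 -0.971
7 -1 -0.915 -1.032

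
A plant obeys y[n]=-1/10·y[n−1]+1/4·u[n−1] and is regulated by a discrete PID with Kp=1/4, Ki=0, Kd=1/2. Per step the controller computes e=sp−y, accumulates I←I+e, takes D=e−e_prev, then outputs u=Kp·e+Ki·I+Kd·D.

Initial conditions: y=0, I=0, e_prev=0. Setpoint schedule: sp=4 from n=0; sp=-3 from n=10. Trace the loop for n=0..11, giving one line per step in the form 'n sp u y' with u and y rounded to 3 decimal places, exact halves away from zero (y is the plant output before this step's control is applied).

0 4 3.000 0.000
1 4 0.438 0.750
2 4 1.349 0.034
3 4 0.767 0.334
4 4 1.048 0.158
5 4 0.894 0.246
6 4 0.974 0.199
7 4 0.932 0.224
8 4 0.954 0.211
9 4 0.942 0.217
10 -3 -4.302 0.214
11 -3 0.180 -1.097

(exact arithmetic carried between steps; '≈' marks a value shown rounded to 6 d.p. or computed from one; I and e_prev carry over from the previous line; the table rounds u and y to 3 d.p., halves away from zero)
n=0: y=0, sp=4, e=sp−y=4; I=4, D=e−e_prev=4; u=1/4·4+0·4+1/2·4=3; next y=-1/10·0+1/4·3=0.75
n=1: y=0.75, sp=4, e=sp−y=3.25; I=7.25, D=e−e_prev=-0.75; u=1/4·3.25+0·7.25+1/2·(-0.75)=0.4375; next y=-1/10·0.75+1/4·0.4375=0.034375
n=2: y=0.034375, sp=4, e=sp−y=3.965625; I=11.215625, D=e−e_prev=0.715625; u=1/4·3.965625+0·11.215625+1/2·0.715625≈1.349219; next y=-1/10·0.034375+1/4·1.349219≈0.333867
n=3: y≈0.333867, sp=4, e=sp−y≈3.666133; I≈14.881758, D=e−e_prev≈-0.299492; u=1/4·3.666133+0·14.881758+1/2·(-0.299492)≈0.766787; next y=-1/10·0.333867+1/4·0.766787≈0.158310
n=4: y≈0.158310, sp=4, e=sp−y≈3.841690; I≈18.723448, D=e−e_prev≈0.175557; u=1/4·3.841690+0·18.723448+1/2·0.175557≈1.048201; next y=-1/10·0.158310+1/4·1.048201≈0.246219
n=5: y≈0.246219, sp=4, e=sp−y≈3.753781; I≈22.477228, D=e−e_prev≈-0.087909; u=1/4·3.753781+0·22.477228+1/2·(-0.087909)≈0.894491; next y=-1/10·0.246219+1/4·0.894491≈0.199001
n=6: y≈0.199001, sp=4, e=sp−y≈3.800999; I≈26.278228, D=e−e_prev≈0.047219; u=1/4·3.800999+0·26.278228+1/2·0.047219≈0.973859; next y=-1/10·0.199001+1/4·0.973859≈0.223565
n=7: y≈0.223565, sp=4, e=sp−y≈3.776435; I≈30.054663, D=e−e_prev≈-0.024564; u=1/4·3.776435+0·30.054663+1/2·(-0.024564)≈0.931827; next y=-1/10·0.223565+1/4·0.931827≈0.210600
n=8: y≈0.210600, sp=4, e=sp−y≈3.789400; I≈33.844063, D=e−e_prev≈0.012964; u=1/4·3.789400+0·33.844063+1/2·0.012964≈0.953832; next y=-1/10·0.210600+1/4·0.953832≈0.217398
n=9: y≈0.217398, sp=4, e=sp−y≈3.782602; I≈37.626665, D=e−e_prev≈-0.006798; u=1/4·3.782602+0·37.626665+1/2·(-0.006798)≈0.942252; next y=-1/10·0.217398+1/4·0.942252≈0.213823
n=10: y≈0.213823, sp=-3, e=sp−y≈-3.213823; I≈34.412842, D=e−e_prev≈-6.996425; u=1/4·(-3.213823)+0·34.412842+1/2·(-6.996425)≈-4.301668; next y=-1/10·0.213823+1/4·(-4.301668)≈-1.096799
n=11: y≈-1.096799, sp=-3, e=sp−y≈-1.903201; I≈32.509641, D=e−e_prev≈1.310622; u=1/4·(-1.903201)+0·32.509641+1/2·1.310622≈0.179511; next y=-1/10·(-1.096799)+1/4·0.179511≈0.154558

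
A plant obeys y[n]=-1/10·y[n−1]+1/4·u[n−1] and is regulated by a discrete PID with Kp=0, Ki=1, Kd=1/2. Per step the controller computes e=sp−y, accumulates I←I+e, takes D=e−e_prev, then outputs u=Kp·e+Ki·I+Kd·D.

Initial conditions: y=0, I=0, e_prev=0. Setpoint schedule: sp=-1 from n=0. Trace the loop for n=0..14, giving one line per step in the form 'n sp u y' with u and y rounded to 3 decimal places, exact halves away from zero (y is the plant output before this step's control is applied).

(exact arithmetic carried between steps; '≈' marks a value shown rounded to 6 d.p. or computed from one; I and e_prev carry over from the previous line; the table rounds u and y to 3 d.p., halves away from zero)
n=0: y=0, sp=-1, e=sp−y=-1; I=-1, D=e−e_prev=-1; u=0·(-1)+1·(-1)+1/2·(-1)=-1.5; next y=-1/10·0+1/4·(-1.5)=-0.375
n=1: y=-0.375, sp=-1, e=sp−y=-0.625; I=-1.625, D=e−e_prev=0.375; u=0·(-0.625)+1·(-1.625)+1/2·0.375=-1.4375; next y=-1/10·(-0.375)+1/4·(-1.4375)=-0.321875
n=2: y=-0.321875, sp=-1, e=sp−y=-0.678125; I=-2.303125, D=e−e_prev=-0.053125; u=0·(-0.678125)+1·(-2.303125)+1/2·(-0.053125)≈-2.329688; next y=-1/10·(-0.321875)+1/4·(-2.329688)≈-0.550234
n=3: y≈-0.550234, sp=-1, e=sp−y≈-0.449766; I≈-2.752891, D=e−e_prev≈0.228359; u=0·(-0.449766)+1·(-2.752891)+1/2·0.228359≈-2.638711; next y=-1/10·(-0.550234)+1/4·(-2.638711)≈-0.604654
n=4: y≈-0.604654, sp=-1, e=sp−y≈-0.395346; I≈-3.148236, D=e−e_prev≈0.054420; u=0·(-0.395346)+1·(-3.148236)+1/2·0.054420≈-3.121026; next y=-1/10·(-0.604654)+1/4·(-3.121026)≈-0.719791
n=5: y≈-0.719791, sp=-1, e=sp−y≈-0.280209; I≈-3.428445, D=e−e_prev≈0.115137; u=0·(-0.280209)+1·(-3.428445)+1/2·0.115137≈-3.370877; next y=-1/10·(-0.719791)+1/4·(-3.370877)≈-0.770740
n=6: y≈-0.770740, sp=-1, e=sp−y≈-0.229260; I≈-3.657705, D=e−e_prev≈0.050949; u=0·(-0.229260)+1·(-3.657705)+1/2·0.050949≈-3.632231; next y=-1/10·(-0.770740)+1/4·(-3.632231)≈-0.830984
n=7: y≈-0.830984, sp=-1, e=sp−y≈-0.169016; I≈-3.826721, D=e−e_prev≈0.060244; u=0·(-0.169016)+1·(-3.826721)+1/2·0.060244≈-3.796600; next y=-1/10·(-0.830984)+1/4·(-3.796600)≈-0.866052
n=8: y≈-0.866052, sp=-1, e=sp−y≈-0.133948; I≈-3.960670, D=e−e_prev≈0.035068; u=0·(-0.133948)+1·(-3.960670)+1/2·0.035068≈-3.943136; next y=-1/10·(-0.866052)+1/4·(-3.943136)≈-0.899179
n=9: y≈-0.899179, sp=-1, e=sp−y≈-0.100821; I≈-4.061491, D=e−e_prev≈0.033127; u=0·(-0.100821)+1·(-4.061491)+1/2·0.033127≈-4.044927; next y=-1/10·(-0.899179)+1/4·(-4.044927)≈-0.921314
n=10: y≈-0.921314, sp=-1, e=sp−y≈-0.078686; I≈-4.140177, D=e−e_prev≈0.022135; u=0·(-0.078686)+1·(-4.140177)+1/2·0.022135≈-4.129110; next y=-1/10·(-0.921314)+1/4·(-4.129110)≈-0.940146
n=11: y≈-0.940146, sp=-1, e=sp−y≈-0.059854; I≈-4.200031, D=e−e_prev≈0.018832; u=0·(-0.059854)+1·(-4.200031)+1/2·0.018832≈-4.190615; next y=-1/10·(-0.940146)+1/4·(-4.190615)≈-0.953639
n=12: y≈-0.953639, sp=-1, e=sp−y≈-0.046361; I≈-4.246392, D=e−e_prev≈0.013493; u=0·(-0.046361)+1·(-4.246392)+1/2·0.013493≈-4.239645; next y=-1/10·(-0.953639)+1/4·(-4.239645)≈-0.964547
n=13: y≈-0.964547, sp=-1, e=sp−y≈-0.035453; I≈-4.281845, D=e−e_prev≈0.010908; u=0·(-0.035453)+1·(-4.281845)+1/2·0.010908≈-4.276390; next y=-1/10·(-0.964547)+1/4·(-4.276390)≈-0.972643
n=14: y≈-0.972643, sp=-1, e=sp−y≈-0.027357; I≈-4.309202, D=e−e_prev≈0.008095; u=0·(-0.027357)+1·(-4.309202)+1/2·0.008095≈-4.305154; next y=-1/10·(-0.972643)+1/4·(-4.305154)≈-0.979024

0 -1 -1.500 0.000
1 -1 -1.438 -0.375
2 -1 -2.330 -0.322
3 -1 -2.639 -0.550
4 -1 -3.121 -0.605
5 -1 -3.371 -0.720
6 -1 -3.632 -0.771
7 -1 -3.797 -0.831
8 -1 -3.943 -0.866
9 -1 -4.045 -0.899
10 -1 -4.129 -0.921
11 -1 -4.191 -0.940
12 -1 -4.240 -0.954
13 -1 -4.276 -0.965
14 -1 -4.305 -0.973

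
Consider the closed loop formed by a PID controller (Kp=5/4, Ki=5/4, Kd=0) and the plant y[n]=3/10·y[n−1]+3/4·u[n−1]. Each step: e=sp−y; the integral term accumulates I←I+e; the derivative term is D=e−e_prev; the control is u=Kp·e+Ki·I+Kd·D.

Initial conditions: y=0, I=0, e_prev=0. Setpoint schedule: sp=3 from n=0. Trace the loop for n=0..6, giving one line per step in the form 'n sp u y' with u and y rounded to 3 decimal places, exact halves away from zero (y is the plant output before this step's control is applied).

0 3 7.500 0.000
1 3 -2.813 5.625
2 3 9.023 -0.422
3 3 -4.356 6.641
4 3 10.882 -1.275
5 3 -6.410 7.779
6 3 13.248 -2.473

(exact arithmetic carried between steps; '≈' marks a value shown rounded to 6 d.p. or computed from one; I and e_prev carry over from the previous line; the table rounds u and y to 3 d.p., halves away from zero)
n=0: y=0, sp=3, e=sp−y=3; I=3, D=e−e_prev=3; u=5/4·3+5/4·3+0·3=7.5; next y=3/10·0+3/4·7.5=5.625
n=1: y=5.625, sp=3, e=sp−y=-2.625; I=0.375, D=e−e_prev=-5.625; u=5/4·(-2.625)+5/4·0.375+0·(-5.625)=-2.8125; next y=3/10·5.625+3/4·(-2.8125)=-0.421875
n=2: y=-0.421875, sp=3, e=sp−y=3.421875; I=3.796875, D=e−e_prev=6.046875; u=5/4·3.421875+5/4·3.796875+0·6.046875≈9.023438; next y=3/10·(-0.421875)+3/4·9.023438≈6.641016
n=3: y≈6.641016, sp=3, e=sp−y≈-3.641016; I≈0.155859, D=e−e_prev≈-7.062891; u=5/4·(-3.641016)+5/4·0.155859+0·(-7.062891)≈-4.356445; next y=3/10·6.641016+3/4·(-4.356445)≈-1.275029
n=4: y≈-1.275029, sp=3, e=sp−y≈4.275029; I≈4.430889, D=e−e_prev≈7.916045; u=5/4·4.275029+5/4·4.430889+0·7.916045≈10.882397; next y=3/10·(-1.275029)+3/4·10.882397≈7.779289
n=5: y≈7.779289, sp=3, e=sp−y≈-4.779289; I≈-0.348401, D=e−e_prev≈-9.054319; u=5/4·(-4.779289)+5/4·(-0.348401)+0·(-9.054319)≈-6.409612; next y=3/10·7.779289+3/4·(-6.409612)≈-2.473423
n=6: y≈-2.473423, sp=3, e=sp−y≈5.473423; I≈5.125022, D=e−e_prev≈10.252712; u=5/4·5.473423+5/4·5.125022+0·10.252712≈13.248056; next y=3/10·(-2.473423)+3/4·13.248056≈9.194015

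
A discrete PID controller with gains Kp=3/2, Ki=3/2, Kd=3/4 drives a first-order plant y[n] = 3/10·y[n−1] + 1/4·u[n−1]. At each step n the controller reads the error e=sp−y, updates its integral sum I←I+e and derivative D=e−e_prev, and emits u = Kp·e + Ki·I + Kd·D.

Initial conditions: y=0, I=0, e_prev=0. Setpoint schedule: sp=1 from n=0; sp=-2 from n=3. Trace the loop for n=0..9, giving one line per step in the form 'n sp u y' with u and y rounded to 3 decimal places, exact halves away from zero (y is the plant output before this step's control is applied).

(exact arithmetic carried between steps; '≈' marks a value shown rounded to 6 d.p. or computed from one; I and e_prev carry over from the previous line; the table rounds u and y to 3 d.p., halves away from zero)
n=0: y=0, sp=1, e=sp−y=1; I=1, D=e−e_prev=1; u=3/2·1+3/2·1+3/4·1=3.75; next y=3/10·0+1/4·3.75=0.9375
n=1: y=0.9375, sp=1, e=sp−y=0.0625; I=1.0625, D=e−e_prev=-0.9375; u=3/2·0.0625+3/2·1.0625+3/4·(-0.9375)=0.984375; next y=3/10·0.9375+1/4·0.984375≈0.527344
n=2: y≈0.527344, sp=1, e=sp−y≈0.472656; I≈1.535156, D=e−e_prev≈0.410156; u=3/2·0.472656+3/2·1.535156+3/4·0.410156≈3.319336; next y=3/10·0.527344+1/4·3.319336≈0.988037
n=3: y≈0.988037, sp=-2, e=sp−y≈-2.988037; I≈-1.452881, D=e−e_prev≈-3.460693; u=3/2·(-2.988037)+3/2·(-1.452881)+3/4·(-3.460693)≈-9.256897; next y=3/10·0.988037+1/4·(-9.256897)≈-2.017813
n=4: y≈-2.017813, sp=-2, e=sp−y≈0.017813; I≈-1.435068, D=e−e_prev≈3.005850; u=3/2·0.017813+3/2·(-1.435068)+3/4·3.005850≈0.128506; next y=3/10·(-2.017813)+1/4·0.128506≈-0.573218
n=5: y≈-0.573218, sp=-2, e=sp−y≈-1.426782; I≈-2.861850, D=e−e_prev≈-1.444596; u=3/2·(-1.426782)+3/2·(-2.861850)+3/4·(-1.444596)≈-7.516396; next y=3/10·(-0.573218)+1/4·(-7.516396)≈-2.051064
n=6: y≈-2.051064, sp=-2, e=sp−y≈0.051064; I≈-2.810786, D=e−e_prev≈1.477847; u=3/2·0.051064+3/2·(-2.810786)+3/4·1.477847≈-3.031198; next y=3/10·(-2.051064)+1/4·(-3.031198)≈-1.373119
n=7: y≈-1.373119, sp=-2, e=sp−y≈-0.626881; I≈-3.437667, D=e−e_prev≈-0.677946; u=3/2·(-0.626881)+3/2·(-3.437667)+3/4·(-0.677946)≈-6.605282; next y=3/10·(-1.373119)+1/4·(-6.605282)≈-2.063256
n=8: y≈-2.063256, sp=-2, e=sp−y≈0.063256; I≈-3.374411, D=e−e_prev≈0.690137; u=3/2·0.063256+3/2·(-3.374411)+3/4·0.690137≈-4.449130; next y=3/10·(-2.063256)+1/4·(-4.449130)≈-1.731259
n=9: y≈-1.731259, sp=-2, e=sp−y≈-0.268741; I≈-3.643152, D=e−e_prev≈-0.331997; u=3/2·(-0.268741)+3/2·(-3.643152)+3/4·(-0.331997)≈-6.116837; next y=3/10·(-1.731259)+1/4·(-6.116837)≈-2.048587

0 1 3.750 0.000
1 1 0.984 0.938
2 1 3.319 0.527
3 -2 -9.257 0.988
4 -2 0.129 -2.018
5 -2 -7.516 -0.573
6 -2 -3.031 -2.051
7 -2 -6.605 -1.373
8 -2 -4.449 -2.063
9 -2 -6.117 -1.731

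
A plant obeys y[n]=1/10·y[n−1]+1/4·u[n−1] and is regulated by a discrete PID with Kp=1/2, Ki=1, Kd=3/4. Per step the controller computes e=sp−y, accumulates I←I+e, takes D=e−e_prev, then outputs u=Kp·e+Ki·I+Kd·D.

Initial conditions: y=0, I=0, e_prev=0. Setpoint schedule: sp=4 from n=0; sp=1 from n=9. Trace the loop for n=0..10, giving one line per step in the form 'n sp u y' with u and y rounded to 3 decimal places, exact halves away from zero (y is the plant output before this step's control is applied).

(exact arithmetic carried between steps; '≈' marks a value shown rounded to 6 d.p. or computed from one; I and e_prev carry over from the previous line; the table rounds u and y to 3 d.p., halves away from zero)
n=0: y=0, sp=4, e=sp−y=4; I=4, D=e−e_prev=4; u=1/2·4+1·4+3/4·4=9; next y=1/10·0+1/4·9=2.25
n=1: y=2.25, sp=4, e=sp−y=1.75; I=5.75, D=e−e_prev=-2.25; u=1/2·1.75+1·5.75+3/4·(-2.25)=4.9375; next y=1/10·2.25+1/4·4.9375=1.459375
n=2: y=1.459375, sp=4, e=sp−y=2.540625; I=8.290625, D=e−e_prev=0.790625; u=1/2·2.540625+1·8.290625+3/4·0.790625≈10.153906; next y=1/10·1.459375+1/4·10.153906≈2.684414
n=3: y≈2.684414, sp=4, e=sp−y≈1.315586; I≈9.606211, D=e−e_prev≈-1.225039; u=1/2·1.315586+1·9.606211+3/4·(-1.225039)≈9.345225; next y=1/10·2.684414+1/4·9.345225≈2.604748
n=4: y≈2.604748, sp=4, e=sp−y≈1.395252; I≈11.001463, D=e−e_prev≈0.079667; u=1/2·1.395252+1·11.001463+3/4·0.079667≈11.758839; next y=1/10·2.604748+1/4·11.758839≈3.200185
n=5: y≈3.200185, sp=4, e=sp−y≈0.799815; I≈11.801279, D=e−e_prev≈-0.595437; u=1/2·0.799815+1·11.801279+3/4·(-0.595437)≈11.754609; next y=1/10·3.200185+1/4·11.754609≈3.258671
n=6: y≈3.258671, sp=4, e=sp−y≈0.741329; I≈12.542608, D=e−e_prev≈-0.058486; u=1/2·0.741329+1·12.542608+3/4·(-0.058486)≈12.869408; next y=1/10·3.258671+1/4·12.869408≈3.543219
n=7: y≈3.543219, sp=4, e=sp−y≈0.456781; I≈12.999389, D=e−e_prev≈-0.284549; u=1/2·0.456781+1·12.999389+3/4·(-0.284549)≈13.014368; next y=1/10·3.543219+1/4·13.014368≈3.607914
n=8: y≈3.607914, sp=4, e=sp−y≈0.392086; I≈13.391475, D=e−e_prev≈-0.064695; u=1/2·0.392086+1·13.391475+3/4·(-0.064695)≈13.538997; next y=1/10·3.607914+1/4·13.538997≈3.745541
n=9: y≈3.745541, sp=1, e=sp−y≈-2.745541; I≈10.645934, D=e−e_prev≈-3.137627; u=1/2·(-2.745541)+1·10.645934+3/4·(-3.137627)≈6.919944; next y=1/10·3.745541+1/4·6.919944≈2.104540
n=10: y≈2.104540, sp=1, e=sp−y≈-1.104540; I≈9.541394, D=e−e_prev≈1.641001; u=1/2·(-1.104540)+1·9.541394+3/4·1.641001≈10.219875; next y=1/10·2.104540+1/4·10.219875≈2.765423

0 4 9.000 0.000
1 4 4.938 2.250
2 4 10.154 1.459
3 4 9.345 2.684
4 4 11.759 2.605
5 4 11.755 3.200
6 4 12.869 3.259
7 4 13.014 3.543
8 4 13.539 3.608
9 1 6.920 3.746
10 1 10.220 2.105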